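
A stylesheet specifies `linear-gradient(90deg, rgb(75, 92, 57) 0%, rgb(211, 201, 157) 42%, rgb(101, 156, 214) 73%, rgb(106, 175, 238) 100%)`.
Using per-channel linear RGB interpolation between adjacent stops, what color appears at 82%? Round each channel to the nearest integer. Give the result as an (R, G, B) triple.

82% lies between the 73% and 100% stops, so the local fraction is t = (82 − 73)/(100 − 73) = 9/27 ≈ 0.3333.
R = 101 + 0.3333 × (106 − 101) = 102.666 → 103
G = 156 + 0.3333 × (175 − 156) = 162.333 → 162
B = 214 + 0.3333 × (238 − 214) = 221.999 → 222

(103, 162, 222)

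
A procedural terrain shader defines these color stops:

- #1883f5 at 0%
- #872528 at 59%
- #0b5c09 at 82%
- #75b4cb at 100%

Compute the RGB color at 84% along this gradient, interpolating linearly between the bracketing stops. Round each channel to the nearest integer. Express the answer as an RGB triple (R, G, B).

(23, 102, 31)

84% lies between the 82% and 100% stops, so the local fraction is t = (84 − 82)/(100 − 82) = 2/18 ≈ 0.1111.
#0b5c09 → (11, 92, 9); #75b4cb → (117, 180, 203).
R = 11 + 0.1111 × (117 − 11) = 22.777 → 23
G = 92 + 0.1111 × (180 − 92) = 101.777 → 102
B = 9 + 0.1111 × (203 − 9) = 30.553 → 31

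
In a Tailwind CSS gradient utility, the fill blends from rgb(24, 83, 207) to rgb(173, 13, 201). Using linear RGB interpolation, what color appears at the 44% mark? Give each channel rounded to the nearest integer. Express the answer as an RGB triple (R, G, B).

(90, 52, 204)

44% corresponds to t = 0.44.
R = 24 + 0.44 × (173 − 24) = 24 + 0.44 × 149 = 89.56 → 90
G = 83 + 0.44 × (13 − 83) = 83 + 0.44 × -70 = 52.2 → 52
B = 207 + 0.44 × (201 − 207) = 207 + 0.44 × -6 = 204.36 → 204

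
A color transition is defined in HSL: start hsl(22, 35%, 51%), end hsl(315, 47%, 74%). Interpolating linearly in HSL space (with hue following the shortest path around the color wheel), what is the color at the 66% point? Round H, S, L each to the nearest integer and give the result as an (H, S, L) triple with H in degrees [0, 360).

(338, 43, 66)

Hue: 315 − 22 = 293°, but |293| > 180 so the shorter arc goes the other way: Δh = 293 − 360 = -67°.
H = 22 + 0.66 × (-67) = -22.22 → -22 → -22 mod 360 = 338°
S = 35 + 0.66 × (47 − 35) = 42.92 → 43%
L = 51 + 0.66 × (74 − 51) = 66.18 → 66%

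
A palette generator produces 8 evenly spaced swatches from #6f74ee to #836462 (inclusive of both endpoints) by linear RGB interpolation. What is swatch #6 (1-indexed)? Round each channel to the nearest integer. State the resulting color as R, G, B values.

With 8 swatches and endpoints inclusive, swatch 6 sits at t = (6 − 1)/(8 − 1) = 5/7 ≈ 0.7143.
#6f74ee → (111, 116, 238); #836462 → (131, 100, 98).
R = 111 + 0.7143 × (131 − 111) = 125.286 → 125
G = 116 + 0.7143 × (100 − 116) = 104.571 → 105
B = 238 + 0.7143 × (98 − 238) = 137.998 → 138

(125, 105, 138)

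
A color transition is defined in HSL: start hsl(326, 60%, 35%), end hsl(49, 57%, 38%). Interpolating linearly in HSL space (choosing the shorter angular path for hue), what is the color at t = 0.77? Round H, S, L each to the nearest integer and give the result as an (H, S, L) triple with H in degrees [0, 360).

Hue: 49 − 326 = -277°, but |-277| > 180 so the shorter arc goes the other way: Δh = -277 + 360 = 83°.
H = 326 + 0.77 × (83) = 389.91 → 390 → 390 mod 360 = 30°
S = 60 + 0.77 × (57 − 60) = 57.69 → 58%
L = 35 + 0.77 × (38 − 35) = 37.31 → 37%

(30, 58, 37)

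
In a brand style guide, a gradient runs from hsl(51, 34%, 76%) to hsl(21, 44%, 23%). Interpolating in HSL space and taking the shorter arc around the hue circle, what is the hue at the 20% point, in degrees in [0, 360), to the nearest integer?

45

Hue arc: Δh = 21 − 51 = -30° (|Δh| ≤ 180, already the shorter path).
H = 51 + 0.2 × (-30) = 45 → 45°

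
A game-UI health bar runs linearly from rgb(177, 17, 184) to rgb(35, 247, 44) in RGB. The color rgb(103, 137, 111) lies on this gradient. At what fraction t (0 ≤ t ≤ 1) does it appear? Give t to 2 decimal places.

0.52

Invert the lerp on the G channel (largest span, 230): t = (137 − 17) / (247 − 17) = 120/230 = 0.52174.
Check on R: (103 − 177)/(35 − 177) = 0.5211 ✓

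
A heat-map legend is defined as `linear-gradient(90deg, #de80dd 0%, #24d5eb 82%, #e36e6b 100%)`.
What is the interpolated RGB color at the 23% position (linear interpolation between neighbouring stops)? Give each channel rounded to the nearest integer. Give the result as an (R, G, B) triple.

(170, 152, 225)

23% lies between the 0% and 82% stops, so the local fraction is t = (23 − 0)/(82 − 0) = 23/82 ≈ 0.2805.
#de80dd → (222, 128, 221); #24d5eb → (36, 213, 235).
R = 222 + 0.2805 × (36 − 222) = 169.827 → 170
G = 128 + 0.2805 × (213 − 128) = 151.843 → 152
B = 221 + 0.2805 × (235 − 221) = 224.927 → 225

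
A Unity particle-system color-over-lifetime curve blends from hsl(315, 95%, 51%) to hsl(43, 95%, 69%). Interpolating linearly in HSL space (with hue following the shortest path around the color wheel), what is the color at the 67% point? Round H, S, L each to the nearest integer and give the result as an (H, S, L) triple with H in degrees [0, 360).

Hue: 43 − 315 = -272°, but |-272| > 180 so the shorter arc goes the other way: Δh = -272 + 360 = 88°.
H = 315 + 0.67 × (88) = 373.96 → 374 → 374 mod 360 = 14°
S = 95 + 0.67 × (95 − 95) = 95 → 95%
L = 51 + 0.67 × (69 − 51) = 63.06 → 63%

(14, 95, 63)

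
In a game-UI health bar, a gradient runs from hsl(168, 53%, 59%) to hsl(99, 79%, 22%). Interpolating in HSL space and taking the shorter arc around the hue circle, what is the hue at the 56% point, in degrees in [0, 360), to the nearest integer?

Hue arc: Δh = 99 − 168 = -69° (|Δh| ≤ 180, already the shorter path).
H = 168 + 0.56 × (-69) = 129.36 → 129°

129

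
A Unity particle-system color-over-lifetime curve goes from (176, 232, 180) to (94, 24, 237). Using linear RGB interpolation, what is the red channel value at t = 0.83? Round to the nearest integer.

R = 176 + 0.83 × (94 − 176) = 107.94 → 108

108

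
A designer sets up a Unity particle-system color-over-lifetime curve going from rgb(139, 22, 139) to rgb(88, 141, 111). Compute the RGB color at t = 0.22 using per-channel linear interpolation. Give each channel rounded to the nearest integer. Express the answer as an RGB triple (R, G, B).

R = 139 + 0.22 × (88 − 139) = 139 + 0.22 × -51 = 127.78 → 128
G = 22 + 0.22 × (141 − 22) = 22 + 0.22 × 119 = 48.18 → 48
B = 139 + 0.22 × (111 − 139) = 139 + 0.22 × -28 = 132.84 → 133

(128, 48, 133)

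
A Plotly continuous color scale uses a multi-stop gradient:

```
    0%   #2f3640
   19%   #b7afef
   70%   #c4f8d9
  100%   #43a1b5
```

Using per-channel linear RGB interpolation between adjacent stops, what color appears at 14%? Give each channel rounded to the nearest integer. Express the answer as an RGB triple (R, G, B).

14% lies between the 0% and 19% stops, so the local fraction is t = (14 − 0)/(19 − 0) = 14/19 ≈ 0.7368.
#2f3640 → (47, 54, 64); #b7afef → (183, 175, 239).
R = 47 + 0.7368 × (183 − 47) = 147.205 → 147
G = 54 + 0.7368 × (175 − 54) = 143.153 → 143
B = 64 + 0.7368 × (239 − 64) = 192.94 → 193

(147, 143, 193)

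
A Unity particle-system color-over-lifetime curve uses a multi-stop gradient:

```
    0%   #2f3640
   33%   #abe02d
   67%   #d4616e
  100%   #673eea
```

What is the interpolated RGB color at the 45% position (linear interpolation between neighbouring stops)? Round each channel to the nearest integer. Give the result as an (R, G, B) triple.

45% lies between the 33% and 67% stops, so the local fraction is t = (45 − 33)/(67 − 33) = 12/34 ≈ 0.3529.
#abe02d → (171, 224, 45); #d4616e → (212, 97, 110).
R = 171 + 0.3529 × (212 − 171) = 185.469 → 185
G = 224 + 0.3529 × (97 − 224) = 179.182 → 179
B = 45 + 0.3529 × (110 − 45) = 67.939 → 68

(185, 179, 68)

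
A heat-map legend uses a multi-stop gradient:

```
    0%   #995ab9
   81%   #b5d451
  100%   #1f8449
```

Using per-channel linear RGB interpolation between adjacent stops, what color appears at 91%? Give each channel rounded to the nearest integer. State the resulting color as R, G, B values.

91% lies between the 81% and 100% stops, so the local fraction is t = (91 − 81)/(100 − 81) = 10/19 ≈ 0.5263.
#b5d451 → (181, 212, 81); #1f8449 → (31, 132, 73).
R = 181 + 0.5263 × (31 − 181) = 102.055 → 102
G = 212 + 0.5263 × (132 − 212) = 169.896 → 170
B = 81 + 0.5263 × (73 − 81) = 76.79 → 77

(102, 170, 77)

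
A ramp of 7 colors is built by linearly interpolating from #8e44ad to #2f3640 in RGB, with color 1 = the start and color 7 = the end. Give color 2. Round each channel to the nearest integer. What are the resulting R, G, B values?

(126, 66, 155)

With 7 swatches and endpoints inclusive, swatch 2 sits at t = (2 − 1)/(7 − 1) = 1/6 ≈ 0.1667.
#8e44ad → (142, 68, 173); #2f3640 → (47, 54, 64).
R = 142 + 0.1667 × (47 − 142) = 126.163 → 126
G = 68 + 0.1667 × (54 − 68) = 65.666 → 66
B = 173 + 0.1667 × (64 − 173) = 154.83 → 155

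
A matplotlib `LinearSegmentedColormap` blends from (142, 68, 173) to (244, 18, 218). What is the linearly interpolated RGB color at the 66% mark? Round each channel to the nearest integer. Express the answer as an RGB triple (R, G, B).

66% corresponds to t = 0.66.
R = 142 + 0.66 × (244 − 142) = 142 + 0.66 × 102 = 209.32 → 209
G = 68 + 0.66 × (18 − 68) = 68 + 0.66 × -50 = 35 → 35
B = 173 + 0.66 × (218 − 173) = 173 + 0.66 × 45 = 202.7 → 203

(209, 35, 203)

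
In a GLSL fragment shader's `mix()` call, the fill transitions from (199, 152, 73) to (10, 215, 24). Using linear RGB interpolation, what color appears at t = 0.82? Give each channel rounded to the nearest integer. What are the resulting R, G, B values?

(44, 204, 33)

R = 199 + 0.82 × (10 − 199) = 199 + 0.82 × -189 = 44.02 → 44
G = 152 + 0.82 × (215 − 152) = 152 + 0.82 × 63 = 203.66 → 204
B = 73 + 0.82 × (24 − 73) = 73 + 0.82 × -49 = 32.82 → 33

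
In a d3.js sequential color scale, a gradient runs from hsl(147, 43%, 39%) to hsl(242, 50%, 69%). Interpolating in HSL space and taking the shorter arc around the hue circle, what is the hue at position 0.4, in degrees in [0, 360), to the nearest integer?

185

Hue arc: Δh = 242 − 147 = 95° (|Δh| ≤ 180, already the shorter path).
H = 147 + 0.4 × (95) = 185 → 185°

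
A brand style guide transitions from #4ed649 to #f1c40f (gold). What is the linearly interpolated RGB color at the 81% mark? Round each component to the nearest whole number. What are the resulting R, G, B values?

#4ed649 → (78, 214, 73); #f1c40f → (241, 196, 15).
81% corresponds to t = 0.81.
R = 78 + 0.81 × (241 − 78) = 78 + 0.81 × 163 = 210.03 → 210
G = 214 + 0.81 × (196 − 214) = 214 + 0.81 × -18 = 199.42 → 199
B = 73 + 0.81 × (15 − 73) = 73 + 0.81 × -58 = 26.02 → 26

(210, 199, 26)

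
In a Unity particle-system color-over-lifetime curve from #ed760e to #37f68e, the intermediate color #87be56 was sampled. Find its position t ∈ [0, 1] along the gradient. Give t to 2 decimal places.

Invert the lerp on the R channel (largest span, 182): t = (135 − 237) / (55 − 237) = -102/-182 = 0.56044.
Check on G: (190 − 118)/(246 − 118) = 0.5625 ✓

0.56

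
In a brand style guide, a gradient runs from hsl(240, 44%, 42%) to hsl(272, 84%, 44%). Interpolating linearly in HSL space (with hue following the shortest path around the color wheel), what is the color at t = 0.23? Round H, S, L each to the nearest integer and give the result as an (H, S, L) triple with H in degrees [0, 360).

Hue arc: Δh = 272 − 240 = 32° (|Δh| ≤ 180, already the shorter path).
H = 240 + 0.23 × (32) = 247.36 → 247°
S = 44 + 0.23 × (84 − 44) = 53.2 → 53%
L = 42 + 0.23 × (44 − 42) = 42.46 → 42%

(247, 53, 42)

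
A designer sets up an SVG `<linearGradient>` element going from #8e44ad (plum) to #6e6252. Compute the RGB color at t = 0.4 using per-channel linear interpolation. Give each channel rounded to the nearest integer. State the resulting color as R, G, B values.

(129, 80, 137)

#8e44ad → (142, 68, 173); #6e6252 → (110, 98, 82).
R = 142 + 0.4 × (110 − 142) = 142 + 0.4 × -32 = 129.2 → 129
G = 68 + 0.4 × (98 − 68) = 68 + 0.4 × 30 = 80 → 80
B = 173 + 0.4 × (82 − 173) = 173 + 0.4 × -91 = 136.6 → 137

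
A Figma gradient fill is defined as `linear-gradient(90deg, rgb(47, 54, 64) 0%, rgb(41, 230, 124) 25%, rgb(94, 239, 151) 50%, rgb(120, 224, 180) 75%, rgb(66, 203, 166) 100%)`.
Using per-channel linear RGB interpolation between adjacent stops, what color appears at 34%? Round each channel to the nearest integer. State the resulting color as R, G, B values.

34% lies between the 25% and 50% stops, so the local fraction is t = (34 − 25)/(50 − 25) = 9/25 ≈ 0.36.
R = 41 + 0.36 × (94 − 41) = 60.08 → 60
G = 230 + 0.36 × (239 − 230) = 233.24 → 233
B = 124 + 0.36 × (151 − 124) = 133.72 → 134

(60, 233, 134)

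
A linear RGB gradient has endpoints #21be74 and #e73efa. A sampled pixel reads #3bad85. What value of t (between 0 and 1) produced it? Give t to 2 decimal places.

Invert the lerp on the R channel (largest span, 198): t = (59 − 33) / (231 − 33) = 26/198 = 0.13131.
Check on G: (173 − 190)/(62 − 190) = 0.1328 ✓

0.13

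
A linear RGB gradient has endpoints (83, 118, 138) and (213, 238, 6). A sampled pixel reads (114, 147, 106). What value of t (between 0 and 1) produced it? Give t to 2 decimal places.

Invert the lerp on the B channel (largest span, 132): t = (106 − 138) / (6 − 138) = -32/-132 = 0.24242.
Check on R: (114 − 83)/(213 − 83) = 0.2385 ✓

0.24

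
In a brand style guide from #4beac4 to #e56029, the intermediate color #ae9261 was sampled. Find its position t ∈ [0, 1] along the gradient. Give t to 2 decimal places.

0.64

Invert the lerp on the B channel (largest span, 155): t = (97 − 196) / (41 − 196) = -99/-155 = 0.63871.
Check on R: (174 − 75)/(229 − 75) = 0.6429 ✓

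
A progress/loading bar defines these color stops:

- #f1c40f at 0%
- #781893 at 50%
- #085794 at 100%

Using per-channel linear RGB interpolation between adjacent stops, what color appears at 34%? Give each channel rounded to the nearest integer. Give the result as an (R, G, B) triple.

34% lies between the 0% and 50% stops, so the local fraction is t = (34 − 0)/(50 − 0) = 34/50 ≈ 0.68.
#f1c40f → (241, 196, 15); #781893 → (120, 24, 147).
R = 241 + 0.68 × (120 − 241) = 158.72 → 159
G = 196 + 0.68 × (24 − 196) = 79.04 → 79
B = 15 + 0.68 × (147 − 15) = 104.76 → 105

(159, 79, 105)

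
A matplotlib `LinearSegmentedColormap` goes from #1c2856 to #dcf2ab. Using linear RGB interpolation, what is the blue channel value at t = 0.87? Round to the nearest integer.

B₁ = 86 (from #1c2856), B₂ = 171 (from #dcf2ab).
B = 86 + 0.87 × (171 − 86) = 159.95 → 160

160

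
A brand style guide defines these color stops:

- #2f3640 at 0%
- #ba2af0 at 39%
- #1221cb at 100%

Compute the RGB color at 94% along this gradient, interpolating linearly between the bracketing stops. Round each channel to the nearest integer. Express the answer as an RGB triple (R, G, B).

94% lies between the 39% and 100% stops, so the local fraction is t = (94 − 39)/(100 − 39) = 55/61 ≈ 0.9016.
#ba2af0 → (186, 42, 240); #1221cb → (18, 33, 203).
R = 186 + 0.9016 × (18 − 186) = 34.531 → 35
G = 42 + 0.9016 × (33 − 42) = 33.886 → 34
B = 240 + 0.9016 × (203 − 240) = 206.641 → 207

(35, 34, 207)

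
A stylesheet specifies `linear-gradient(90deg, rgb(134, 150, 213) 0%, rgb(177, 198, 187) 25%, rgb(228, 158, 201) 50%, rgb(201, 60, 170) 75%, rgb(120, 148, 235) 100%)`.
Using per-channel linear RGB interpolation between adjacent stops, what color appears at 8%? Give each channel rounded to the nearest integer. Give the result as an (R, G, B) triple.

(148, 165, 205)

8% lies between the 0% and 25% stops, so the local fraction is t = (8 − 0)/(25 − 0) = 8/25 ≈ 0.32.
R = 134 + 0.32 × (177 − 134) = 147.76 → 148
G = 150 + 0.32 × (198 − 150) = 165.36 → 165
B = 213 + 0.32 × (187 − 213) = 204.68 → 205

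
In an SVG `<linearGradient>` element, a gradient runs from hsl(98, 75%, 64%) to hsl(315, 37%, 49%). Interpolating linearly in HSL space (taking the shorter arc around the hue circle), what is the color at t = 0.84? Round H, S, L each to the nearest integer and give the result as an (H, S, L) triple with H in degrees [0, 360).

Hue: 315 − 98 = 217°, but |217| > 180 so the shorter arc goes the other way: Δh = 217 − 360 = -143°.
H = 98 + 0.84 × (-143) = -22.12 → -22 → -22 mod 360 = 338°
S = 75 + 0.84 × (37 − 75) = 43.08 → 43%
L = 64 + 0.84 × (49 − 64) = 51.4 → 51%

(338, 43, 51)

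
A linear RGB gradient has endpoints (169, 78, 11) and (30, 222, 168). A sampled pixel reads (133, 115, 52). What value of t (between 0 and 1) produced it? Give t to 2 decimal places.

0.26

Invert the lerp on the B channel (largest span, 157): t = (52 − 11) / (168 − 11) = 41/157 = 0.26115.
Check on R: (133 − 169)/(30 − 169) = 0.259 ✓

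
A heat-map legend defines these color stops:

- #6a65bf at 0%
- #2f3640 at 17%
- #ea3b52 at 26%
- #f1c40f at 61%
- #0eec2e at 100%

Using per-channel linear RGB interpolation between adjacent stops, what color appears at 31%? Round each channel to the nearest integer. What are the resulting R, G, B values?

31% lies between the 26% and 61% stops, so the local fraction is t = (31 − 26)/(61 − 26) = 5/35 ≈ 0.1429.
#ea3b52 → (234, 59, 82); #f1c40f → (241, 196, 15).
R = 234 + 0.1429 × (241 − 234) = 235 → 235
G = 59 + 0.1429 × (196 − 59) = 78.577 → 79
B = 82 + 0.1429 × (15 − 82) = 72.426 → 72

(235, 79, 72)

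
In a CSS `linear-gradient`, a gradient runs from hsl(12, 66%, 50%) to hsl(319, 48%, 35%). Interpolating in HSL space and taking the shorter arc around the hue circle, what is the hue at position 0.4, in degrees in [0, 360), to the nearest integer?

351

Hue: 319 − 12 = 307°, but |307| > 180 so the shorter arc goes the other way: Δh = 307 − 360 = -53°.
H = 12 + 0.4 × (-53) = -9.2 → -9 → -9 mod 360 = 351°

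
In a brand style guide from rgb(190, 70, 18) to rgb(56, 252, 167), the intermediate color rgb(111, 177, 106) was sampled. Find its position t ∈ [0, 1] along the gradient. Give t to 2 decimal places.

Invert the lerp on the G channel (largest span, 182): t = (177 − 70) / (252 − 70) = 107/182 = 0.58791.
Check on R: (111 − 190)/(56 − 190) = 0.5896 ✓

0.59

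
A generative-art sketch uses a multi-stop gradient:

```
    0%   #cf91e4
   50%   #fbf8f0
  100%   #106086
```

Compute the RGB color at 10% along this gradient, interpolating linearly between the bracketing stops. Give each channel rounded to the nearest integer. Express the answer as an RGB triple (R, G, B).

10% lies between the 0% and 50% stops, so the local fraction is t = (10 − 0)/(50 − 0) = 10/50 ≈ 0.2.
#cf91e4 → (207, 145, 228); #fbf8f0 → (251, 248, 240).
R = 207 + 0.2 × (251 − 207) = 215.8 → 216
G = 145 + 0.2 × (248 − 145) = 165.6 → 166
B = 228 + 0.2 × (240 − 228) = 230.4 → 230

(216, 166, 230)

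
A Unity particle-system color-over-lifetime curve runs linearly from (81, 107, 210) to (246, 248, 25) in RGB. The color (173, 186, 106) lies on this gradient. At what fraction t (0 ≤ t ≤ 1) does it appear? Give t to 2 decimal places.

Invert the lerp on the B channel (largest span, 185): t = (106 − 210) / (25 − 210) = -104/-185 = 0.56216.
Check on R: (173 − 81)/(246 − 81) = 0.5576 ✓

0.56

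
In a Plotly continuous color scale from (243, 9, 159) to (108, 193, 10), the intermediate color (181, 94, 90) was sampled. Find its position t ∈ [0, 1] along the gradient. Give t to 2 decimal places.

Invert the lerp on the G channel (largest span, 184): t = (94 − 9) / (193 − 9) = 85/184 = 0.46196.
Check on R: (181 − 243)/(108 − 243) = 0.4593 ✓

0.46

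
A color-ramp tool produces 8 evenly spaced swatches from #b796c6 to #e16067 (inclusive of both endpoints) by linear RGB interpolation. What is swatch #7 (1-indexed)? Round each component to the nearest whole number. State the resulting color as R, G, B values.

With 8 swatches and endpoints inclusive, swatch 7 sits at t = (7 − 1)/(8 − 1) = 6/7 ≈ 0.8571.
#b796c6 → (183, 150, 198); #e16067 → (225, 96, 103).
R = 183 + 0.8571 × (225 − 183) = 218.998 → 219
G = 150 + 0.8571 × (96 − 150) = 103.717 → 104
B = 198 + 0.8571 × (103 − 198) = 116.576 → 117

(219, 104, 117)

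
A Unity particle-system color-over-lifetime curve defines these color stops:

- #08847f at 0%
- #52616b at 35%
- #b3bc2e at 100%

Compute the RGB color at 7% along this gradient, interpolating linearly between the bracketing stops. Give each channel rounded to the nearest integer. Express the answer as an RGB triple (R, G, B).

7% lies between the 0% and 35% stops, so the local fraction is t = (7 − 0)/(35 − 0) = 7/35 ≈ 0.2.
#08847f → (8, 132, 127); #52616b → (82, 97, 107).
R = 8 + 0.2 × (82 − 8) = 22.8 → 23
G = 132 + 0.2 × (97 − 132) = 125 → 125
B = 127 + 0.2 × (107 − 127) = 123 → 123

(23, 125, 123)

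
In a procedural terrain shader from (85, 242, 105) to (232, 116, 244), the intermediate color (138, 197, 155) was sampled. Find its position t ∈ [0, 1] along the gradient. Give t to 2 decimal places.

0.36

Invert the lerp on the R channel (largest span, 147): t = (138 − 85) / (232 − 85) = 53/147 = 0.36054.
Check on G: (197 − 242)/(116 − 242) = 0.3571 ✓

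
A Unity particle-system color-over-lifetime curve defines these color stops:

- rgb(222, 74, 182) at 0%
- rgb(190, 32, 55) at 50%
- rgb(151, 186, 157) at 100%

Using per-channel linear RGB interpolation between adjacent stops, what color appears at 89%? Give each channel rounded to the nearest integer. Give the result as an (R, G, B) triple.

(160, 152, 135)

89% lies between the 50% and 100% stops, so the local fraction is t = (89 − 50)/(100 − 50) = 39/50 ≈ 0.78.
R = 190 + 0.78 × (151 − 190) = 159.58 → 160
G = 32 + 0.78 × (186 − 32) = 152.12 → 152
B = 55 + 0.78 × (157 − 55) = 134.56 → 135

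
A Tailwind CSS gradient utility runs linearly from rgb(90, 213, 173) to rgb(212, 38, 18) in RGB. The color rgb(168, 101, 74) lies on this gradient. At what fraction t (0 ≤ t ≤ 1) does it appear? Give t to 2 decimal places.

0.64

Invert the lerp on the G channel (largest span, 175): t = (101 − 213) / (38 − 213) = -112/-175 = 0.64.
Check on R: (168 − 90)/(212 − 90) = 0.6393 ✓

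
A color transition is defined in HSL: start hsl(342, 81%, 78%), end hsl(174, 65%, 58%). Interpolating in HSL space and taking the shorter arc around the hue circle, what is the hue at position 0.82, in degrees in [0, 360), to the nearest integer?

204

Hue arc: Δh = 174 − 342 = -168° (|Δh| ≤ 180, already the shorter path).
H = 342 + 0.82 × (-168) = 204.24 → 204°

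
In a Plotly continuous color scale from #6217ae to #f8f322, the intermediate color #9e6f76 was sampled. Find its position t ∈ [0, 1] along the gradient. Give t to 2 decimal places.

0.40

Invert the lerp on the G channel (largest span, 220): t = (111 − 23) / (243 − 23) = 88/220 = 0.4.
Check on R: (158 − 98)/(248 − 98) = 0.4 ✓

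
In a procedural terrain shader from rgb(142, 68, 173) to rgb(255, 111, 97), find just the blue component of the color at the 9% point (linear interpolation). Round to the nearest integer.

B = 173 + 0.09 × (97 − 173) = 166.16 → 166

166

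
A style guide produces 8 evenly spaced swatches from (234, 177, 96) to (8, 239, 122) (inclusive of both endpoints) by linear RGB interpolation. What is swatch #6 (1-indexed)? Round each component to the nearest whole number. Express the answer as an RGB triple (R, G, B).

(73, 221, 115)

With 8 swatches and endpoints inclusive, swatch 6 sits at t = (6 − 1)/(8 − 1) = 5/7 ≈ 0.7143.
R = 234 + 0.7143 × (8 − 234) = 72.568 → 73
G = 177 + 0.7143 × (239 − 177) = 221.287 → 221
B = 96 + 0.7143 × (122 − 96) = 114.572 → 115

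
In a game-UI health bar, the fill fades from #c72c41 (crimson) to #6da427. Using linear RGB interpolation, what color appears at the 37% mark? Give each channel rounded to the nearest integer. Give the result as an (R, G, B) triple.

(166, 88, 55)

#c72c41 → (199, 44, 65); #6da427 → (109, 164, 39).
37% corresponds to t = 0.37.
R = 199 + 0.37 × (109 − 199) = 199 + 0.37 × -90 = 165.7 → 166
G = 44 + 0.37 × (164 − 44) = 44 + 0.37 × 120 = 88.4 → 88
B = 65 + 0.37 × (39 − 65) = 65 + 0.37 × -26 = 55.38 → 55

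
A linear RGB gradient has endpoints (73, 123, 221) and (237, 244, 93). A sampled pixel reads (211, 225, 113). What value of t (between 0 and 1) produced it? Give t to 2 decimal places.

Invert the lerp on the R channel (largest span, 164): t = (211 − 73) / (237 − 73) = 138/164 = 0.84146.
Check on G: (225 − 123)/(244 − 123) = 0.843 ✓

0.84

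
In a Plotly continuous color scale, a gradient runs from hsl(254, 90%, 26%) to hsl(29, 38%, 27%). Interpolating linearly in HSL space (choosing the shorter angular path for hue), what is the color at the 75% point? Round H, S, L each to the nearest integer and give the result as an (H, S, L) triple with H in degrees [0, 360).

(355, 51, 27)

Hue: 29 − 254 = -225°, but |-225| > 180 so the shorter arc goes the other way: Δh = -225 + 360 = 135°.
H = 254 + 0.75 × (135) = 355.25 → 355°
S = 90 + 0.75 × (38 − 90) = 51 → 51%
L = 26 + 0.75 × (27 − 26) = 26.75 → 27%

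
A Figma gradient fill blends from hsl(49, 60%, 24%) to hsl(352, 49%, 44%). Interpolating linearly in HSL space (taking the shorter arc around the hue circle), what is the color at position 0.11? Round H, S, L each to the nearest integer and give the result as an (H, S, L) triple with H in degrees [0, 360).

Hue: 352 − 49 = 303°, but |303| > 180 so the shorter arc goes the other way: Δh = 303 − 360 = -57°.
H = 49 + 0.11 × (-57) = 42.73 → 43°
S = 60 + 0.11 × (49 − 60) = 58.79 → 59%
L = 24 + 0.11 × (44 − 24) = 26.2 → 26%

(43, 59, 26)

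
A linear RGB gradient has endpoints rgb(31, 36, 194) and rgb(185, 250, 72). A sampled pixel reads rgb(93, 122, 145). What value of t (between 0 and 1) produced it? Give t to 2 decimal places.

0.40

Invert the lerp on the G channel (largest span, 214): t = (122 − 36) / (250 − 36) = 86/214 = 0.40187.
Check on R: (93 − 31)/(185 − 31) = 0.4026 ✓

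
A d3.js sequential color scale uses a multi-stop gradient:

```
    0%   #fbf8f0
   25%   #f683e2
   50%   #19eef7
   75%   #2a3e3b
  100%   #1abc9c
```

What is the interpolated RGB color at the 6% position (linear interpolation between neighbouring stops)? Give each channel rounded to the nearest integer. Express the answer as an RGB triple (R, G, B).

(250, 220, 237)

6% lies between the 0% and 25% stops, so the local fraction is t = (6 − 0)/(25 − 0) = 6/25 ≈ 0.24.
#fbf8f0 → (251, 248, 240); #f683e2 → (246, 131, 226).
R = 251 + 0.24 × (246 − 251) = 249.8 → 250
G = 248 + 0.24 × (131 − 248) = 219.92 → 220
B = 240 + 0.24 × (226 − 240) = 236.64 → 237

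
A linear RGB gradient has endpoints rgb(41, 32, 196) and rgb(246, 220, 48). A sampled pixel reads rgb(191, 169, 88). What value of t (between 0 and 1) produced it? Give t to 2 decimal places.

0.73

Invert the lerp on the R channel (largest span, 205): t = (191 − 41) / (246 − 41) = 150/205 = 0.73171.
Check on G: (169 − 32)/(220 − 32) = 0.7287 ✓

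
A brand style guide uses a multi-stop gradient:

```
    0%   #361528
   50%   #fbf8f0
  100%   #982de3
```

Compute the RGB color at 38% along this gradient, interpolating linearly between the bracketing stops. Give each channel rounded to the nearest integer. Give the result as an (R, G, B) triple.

(204, 194, 192)

38% lies between the 0% and 50% stops, so the local fraction is t = (38 − 0)/(50 − 0) = 38/50 ≈ 0.76.
#361528 → (54, 21, 40); #fbf8f0 → (251, 248, 240).
R = 54 + 0.76 × (251 − 54) = 203.72 → 204
G = 21 + 0.76 × (248 − 21) = 193.52 → 194
B = 40 + 0.76 × (240 − 40) = 192 → 192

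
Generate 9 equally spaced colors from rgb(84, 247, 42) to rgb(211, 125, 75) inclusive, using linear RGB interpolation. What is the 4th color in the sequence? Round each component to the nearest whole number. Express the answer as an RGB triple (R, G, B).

With 9 swatches and endpoints inclusive, swatch 4 sits at t = (4 − 1)/(9 − 1) = 3/8 ≈ 0.375.
R = 84 + 0.375 × (211 − 84) = 131.625 → 132
G = 247 + 0.375 × (125 − 247) = 201.25 → 201
B = 42 + 0.375 × (75 − 42) = 54.375 → 54

(132, 201, 54)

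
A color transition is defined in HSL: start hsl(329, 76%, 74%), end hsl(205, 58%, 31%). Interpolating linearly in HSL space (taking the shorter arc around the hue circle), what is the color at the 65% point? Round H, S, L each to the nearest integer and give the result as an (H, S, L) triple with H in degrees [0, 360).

(248, 64, 46)

Hue arc: Δh = 205 − 329 = -124° (|Δh| ≤ 180, already the shorter path).
H = 329 + 0.65 × (-124) = 248.4 → 248°
S = 76 + 0.65 × (58 − 76) = 64.3 → 64%
L = 74 + 0.65 × (31 − 74) = 46.05 → 46%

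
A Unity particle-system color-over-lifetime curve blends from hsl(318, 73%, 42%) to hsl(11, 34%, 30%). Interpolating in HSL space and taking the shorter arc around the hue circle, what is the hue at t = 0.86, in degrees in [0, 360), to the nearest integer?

Hue: 11 − 318 = -307°, but |-307| > 180 so the shorter arc goes the other way: Δh = -307 + 360 = 53°.
H = 318 + 0.86 × (53) = 363.58 → 364 → 364 mod 360 = 4°

4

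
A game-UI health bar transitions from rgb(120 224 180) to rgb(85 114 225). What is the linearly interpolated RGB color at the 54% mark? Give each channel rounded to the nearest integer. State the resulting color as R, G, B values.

54% corresponds to t = 0.54.
R = 120 + 0.54 × (85 − 120) = 120 + 0.54 × -35 = 101.1 → 101
G = 224 + 0.54 × (114 − 224) = 224 + 0.54 × -110 = 164.6 → 165
B = 180 + 0.54 × (225 − 180) = 180 + 0.54 × 45 = 204.3 → 204
So the blended color is (101, 165, 204), about #65a5cc.

(101, 165, 204)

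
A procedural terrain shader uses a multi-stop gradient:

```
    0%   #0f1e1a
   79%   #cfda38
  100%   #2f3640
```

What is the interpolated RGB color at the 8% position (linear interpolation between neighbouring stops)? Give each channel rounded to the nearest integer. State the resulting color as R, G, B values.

(34, 49, 29)

8% lies between the 0% and 79% stops, so the local fraction is t = (8 − 0)/(79 − 0) = 8/79 ≈ 0.1013.
#0f1e1a → (15, 30, 26); #cfda38 → (207, 218, 56).
R = 15 + 0.1013 × (207 − 15) = 34.45 → 34
G = 30 + 0.1013 × (218 − 30) = 49.044 → 49
B = 26 + 0.1013 × (56 − 26) = 29.039 → 29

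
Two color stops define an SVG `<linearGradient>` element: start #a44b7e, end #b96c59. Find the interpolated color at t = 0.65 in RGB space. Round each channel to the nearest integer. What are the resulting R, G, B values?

#a44b7e → (164, 75, 126); #b96c59 → (185, 108, 89).
R = 164 + 0.65 × (185 − 164) = 164 + 0.65 × 21 = 177.65 → 178
G = 75 + 0.65 × (108 − 75) = 75 + 0.65 × 33 = 96.45 → 96
B = 126 + 0.65 × (89 − 126) = 126 + 0.65 × -37 = 101.95 → 102

(178, 96, 102)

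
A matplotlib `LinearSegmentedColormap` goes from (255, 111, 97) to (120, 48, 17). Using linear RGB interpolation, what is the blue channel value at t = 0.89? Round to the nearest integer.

B = 97 + 0.89 × (17 − 97) = 25.8 → 26

26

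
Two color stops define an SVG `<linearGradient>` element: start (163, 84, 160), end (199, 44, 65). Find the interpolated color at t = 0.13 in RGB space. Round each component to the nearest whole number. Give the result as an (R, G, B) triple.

R = 163 + 0.13 × (199 − 163) = 163 + 0.13 × 36 = 167.68 → 168
G = 84 + 0.13 × (44 − 84) = 84 + 0.13 × -40 = 78.8 → 79
B = 160 + 0.13 × (65 − 160) = 160 + 0.13 × -95 = 147.65 → 148

(168, 79, 148)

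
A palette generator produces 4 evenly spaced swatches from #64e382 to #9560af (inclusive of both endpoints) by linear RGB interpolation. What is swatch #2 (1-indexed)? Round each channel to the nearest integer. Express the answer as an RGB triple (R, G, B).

With 4 swatches and endpoints inclusive, swatch 2 sits at t = (2 − 1)/(4 − 1) = 1/3 ≈ 0.3333.
#64e382 → (100, 227, 130); #9560af → (149, 96, 175).
R = 100 + 0.3333 × (149 − 100) = 116.332 → 116
G = 227 + 0.3333 × (96 − 227) = 183.338 → 183
B = 130 + 0.3333 × (175 − 130) = 144.999 → 145

(116, 183, 145)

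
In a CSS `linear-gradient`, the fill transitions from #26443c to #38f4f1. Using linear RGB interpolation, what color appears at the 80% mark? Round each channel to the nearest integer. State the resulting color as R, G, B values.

#26443c → (38, 68, 60); #38f4f1 → (56, 244, 241).
80% corresponds to t = 0.8.
R = 38 + 0.8 × (56 − 38) = 38 + 0.8 × 18 = 52.4 → 52
G = 68 + 0.8 × (244 − 68) = 68 + 0.8 × 176 = 208.8 → 209
B = 60 + 0.8 × (241 − 60) = 60 + 0.8 × 181 = 204.8 → 205

(52, 209, 205)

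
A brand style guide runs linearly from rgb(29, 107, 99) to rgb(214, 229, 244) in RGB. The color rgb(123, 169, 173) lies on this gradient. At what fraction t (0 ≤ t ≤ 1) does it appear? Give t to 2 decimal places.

Invert the lerp on the R channel (largest span, 185): t = (123 − 29) / (214 − 29) = 94/185 = 0.50811.
Check on G: (169 − 107)/(229 − 107) = 0.5082 ✓

0.51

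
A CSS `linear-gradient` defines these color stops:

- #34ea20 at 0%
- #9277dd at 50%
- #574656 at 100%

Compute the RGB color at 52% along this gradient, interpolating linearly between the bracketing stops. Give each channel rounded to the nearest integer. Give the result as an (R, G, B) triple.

52% lies between the 50% and 100% stops, so the local fraction is t = (52 − 50)/(100 − 50) = 2/50 ≈ 0.04.
#9277dd → (146, 119, 221); #574656 → (87, 70, 86).
R = 146 + 0.04 × (87 − 146) = 143.64 → 144
G = 119 + 0.04 × (70 − 119) = 117.04 → 117
B = 221 + 0.04 × (86 − 221) = 215.6 → 216

(144, 117, 216)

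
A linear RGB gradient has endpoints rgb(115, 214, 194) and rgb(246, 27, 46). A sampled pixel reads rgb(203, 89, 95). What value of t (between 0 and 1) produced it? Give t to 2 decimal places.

0.67

Invert the lerp on the G channel (largest span, 187): t = (89 − 214) / (27 − 214) = -125/-187 = 0.66845.
Check on R: (203 − 115)/(246 − 115) = 0.6718 ✓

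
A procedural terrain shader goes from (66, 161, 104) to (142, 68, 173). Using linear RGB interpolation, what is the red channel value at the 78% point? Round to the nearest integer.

125

R = 66 + 0.78 × (142 − 66) = 125.28 → 125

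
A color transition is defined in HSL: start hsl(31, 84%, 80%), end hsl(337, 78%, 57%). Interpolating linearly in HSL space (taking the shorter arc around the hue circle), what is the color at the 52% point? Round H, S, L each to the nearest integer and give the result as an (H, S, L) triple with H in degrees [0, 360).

(3, 81, 68)

Hue: 337 − 31 = 306°, but |306| > 180 so the shorter arc goes the other way: Δh = 306 − 360 = -54°.
H = 31 + 0.52 × (-54) = 2.92 → 3°
S = 84 + 0.52 × (78 − 84) = 80.88 → 81%
L = 80 + 0.52 × (57 − 80) = 68.04 → 68%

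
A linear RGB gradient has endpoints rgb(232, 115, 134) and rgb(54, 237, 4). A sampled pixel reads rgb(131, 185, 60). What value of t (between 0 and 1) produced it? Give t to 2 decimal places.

0.57

Invert the lerp on the R channel (largest span, 178): t = (131 − 232) / (54 − 232) = -101/-178 = 0.56742.
Check on G: (185 − 115)/(237 − 115) = 0.5738 ✓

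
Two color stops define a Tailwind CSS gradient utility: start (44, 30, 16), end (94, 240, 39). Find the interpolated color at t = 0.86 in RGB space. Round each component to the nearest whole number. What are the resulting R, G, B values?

R = 44 + 0.86 × (94 − 44) = 44 + 0.86 × 50 = 87 → 87
G = 30 + 0.86 × (240 − 30) = 30 + 0.86 × 210 = 210.6 → 211
B = 16 + 0.86 × (39 − 16) = 16 + 0.86 × 23 = 35.78 → 36

(87, 211, 36)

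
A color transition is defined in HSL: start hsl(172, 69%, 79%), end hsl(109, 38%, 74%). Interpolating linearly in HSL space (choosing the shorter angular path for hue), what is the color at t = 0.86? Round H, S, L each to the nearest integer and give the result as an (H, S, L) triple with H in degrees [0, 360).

Hue arc: Δh = 109 − 172 = -63° (|Δh| ≤ 180, already the shorter path).
H = 172 + 0.86 × (-63) = 117.82 → 118°
S = 69 + 0.86 × (38 − 69) = 42.34 → 42%
L = 79 + 0.86 × (74 − 79) = 74.7 → 75%

(118, 42, 75)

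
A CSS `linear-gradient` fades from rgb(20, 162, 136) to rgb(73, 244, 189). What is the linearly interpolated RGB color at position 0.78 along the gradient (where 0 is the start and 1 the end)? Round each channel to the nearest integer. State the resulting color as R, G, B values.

(61, 226, 177)

R = 20 + 0.78 × (73 − 20) = 20 + 0.78 × 53 = 61.34 → 61
G = 162 + 0.78 × (244 − 162) = 162 + 0.78 × 82 = 225.96 → 226
B = 136 + 0.78 × (189 − 136) = 136 + 0.78 × 53 = 177.34 → 177
So the blended color is (61, 226, 177), about #3de2b1.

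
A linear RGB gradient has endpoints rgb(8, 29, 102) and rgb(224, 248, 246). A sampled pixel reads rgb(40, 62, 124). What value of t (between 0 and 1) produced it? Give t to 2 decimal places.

Invert the lerp on the G channel (largest span, 219): t = (62 − 29) / (248 − 29) = 33/219 = 0.15068.
Check on R: (40 − 8)/(224 − 8) = 0.1481 ✓

0.15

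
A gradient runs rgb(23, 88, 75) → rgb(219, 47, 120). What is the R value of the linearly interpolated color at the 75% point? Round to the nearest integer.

170

R = 23 + 0.75 × (219 − 23) = 170 → 170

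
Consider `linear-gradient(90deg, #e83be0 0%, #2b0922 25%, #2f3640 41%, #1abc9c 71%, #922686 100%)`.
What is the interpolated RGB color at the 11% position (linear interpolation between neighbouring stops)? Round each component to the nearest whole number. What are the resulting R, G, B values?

(149, 37, 140)

11% lies between the 0% and 25% stops, so the local fraction is t = (11 − 0)/(25 − 0) = 11/25 ≈ 0.44.
#e83be0 → (232, 59, 224); #2b0922 → (43, 9, 34).
R = 232 + 0.44 × (43 − 232) = 148.84 → 149
G = 59 + 0.44 × (9 − 59) = 37 → 37
B = 224 + 0.44 × (34 − 224) = 140.4 → 140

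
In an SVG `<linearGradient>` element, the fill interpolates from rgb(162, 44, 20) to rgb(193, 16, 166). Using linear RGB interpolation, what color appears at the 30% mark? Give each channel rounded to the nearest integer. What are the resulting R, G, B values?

30% corresponds to t = 0.3.
R = 162 + 0.3 × (193 − 162) = 162 + 0.3 × 31 = 171.3 → 171
G = 44 + 0.3 × (16 − 44) = 44 + 0.3 × -28 = 35.6 → 36
B = 20 + 0.3 × (166 − 20) = 20 + 0.3 × 146 = 63.8 → 64

(171, 36, 64)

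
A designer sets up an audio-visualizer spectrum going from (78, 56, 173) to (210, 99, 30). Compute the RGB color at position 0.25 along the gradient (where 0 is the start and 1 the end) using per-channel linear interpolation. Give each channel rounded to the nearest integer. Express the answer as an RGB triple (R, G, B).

R = 78 + 0.25 × (210 − 78) = 78 + 0.25 × 132 = 111 → 111
G = 56 + 0.25 × (99 − 56) = 56 + 0.25 × 43 = 66.75 → 67
B = 173 + 0.25 × (30 − 173) = 173 + 0.25 × -143 = 137.25 → 137

(111, 67, 137)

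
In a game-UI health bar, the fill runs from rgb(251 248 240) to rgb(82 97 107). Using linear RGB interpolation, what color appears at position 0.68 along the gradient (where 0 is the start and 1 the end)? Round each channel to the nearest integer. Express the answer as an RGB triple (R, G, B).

(136, 145, 150)

R = 251 + 0.68 × (82 − 251) = 251 + 0.68 × -169 = 136.08 → 136
G = 248 + 0.68 × (97 − 248) = 248 + 0.68 × -151 = 145.32 → 145
B = 240 + 0.68 × (107 − 240) = 240 + 0.68 × -133 = 149.56 → 150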